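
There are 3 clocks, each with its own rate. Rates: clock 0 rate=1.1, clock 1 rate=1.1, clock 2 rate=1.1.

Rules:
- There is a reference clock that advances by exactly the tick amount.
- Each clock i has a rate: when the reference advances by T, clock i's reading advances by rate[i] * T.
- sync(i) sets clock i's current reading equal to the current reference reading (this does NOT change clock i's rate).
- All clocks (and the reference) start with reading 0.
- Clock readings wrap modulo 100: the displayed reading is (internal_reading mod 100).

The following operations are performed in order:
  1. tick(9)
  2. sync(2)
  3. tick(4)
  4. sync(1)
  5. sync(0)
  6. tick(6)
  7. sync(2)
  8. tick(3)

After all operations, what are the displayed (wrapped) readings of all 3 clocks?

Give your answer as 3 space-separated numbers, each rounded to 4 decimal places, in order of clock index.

Answer: 22.9000 22.9000 22.3000

Derivation:
After op 1 tick(9): ref=9.0000 raw=[9.9000 9.9000 9.9000]
After op 2 sync(2): ref=9.0000 raw=[9.9000 9.9000 9.0000]
After op 3 tick(4): ref=13.0000 raw=[14.3000 14.3000 13.4000]
After op 4 sync(1): ref=13.0000 raw=[14.3000 13.0000 13.4000]
After op 5 sync(0): ref=13.0000 raw=[13.0000 13.0000 13.4000]
After op 6 tick(6): ref=19.0000 raw=[19.6000 19.6000 20.0000]
After op 7 sync(2): ref=19.0000 raw=[19.6000 19.6000 19.0000]
After op 8 tick(3): ref=22.0000 raw=[22.9000 22.9000 22.3000]
Wrap final raw readings (mod 100): 22.9000 mod 100 = 22.9000; 22.9000 mod 100 = 22.9000; 22.3000 mod 100 = 22.3000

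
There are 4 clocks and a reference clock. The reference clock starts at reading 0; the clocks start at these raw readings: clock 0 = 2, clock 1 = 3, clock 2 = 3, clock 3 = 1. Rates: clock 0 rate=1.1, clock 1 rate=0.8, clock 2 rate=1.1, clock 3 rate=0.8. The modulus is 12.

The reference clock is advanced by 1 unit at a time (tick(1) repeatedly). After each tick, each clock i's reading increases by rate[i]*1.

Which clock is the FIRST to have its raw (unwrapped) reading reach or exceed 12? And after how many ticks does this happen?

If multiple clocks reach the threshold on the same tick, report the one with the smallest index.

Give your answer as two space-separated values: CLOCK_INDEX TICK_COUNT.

clock 0: start=2, rate=1.1, needs 12-2 = 10; ticks = ceil(10/1.1) = ceil(9.0909) = 10; reading at tick 10 = 2 + 1.1*10 = 13.0000
clock 1: start=3, rate=0.8, needs 12-3 = 9; ticks = ceil(9/0.8) = ceil(11.2500) = 12; reading at tick 12 = 3 + 0.8*12 = 12.6000
clock 2: start=3, rate=1.1, needs 12-3 = 9; ticks = ceil(9/1.1) = ceil(8.1818) = 9; reading at tick 9 = 3 + 1.1*9 = 12.9000
clock 3: start=1, rate=0.8, needs 12-1 = 11; ticks = ceil(11/0.8) = ceil(13.7500) = 14; reading at tick 14 = 1 + 0.8*14 = 12.2000
Minimum tick count = 9; winners = [2]; smallest index = 2

Answer: 2 9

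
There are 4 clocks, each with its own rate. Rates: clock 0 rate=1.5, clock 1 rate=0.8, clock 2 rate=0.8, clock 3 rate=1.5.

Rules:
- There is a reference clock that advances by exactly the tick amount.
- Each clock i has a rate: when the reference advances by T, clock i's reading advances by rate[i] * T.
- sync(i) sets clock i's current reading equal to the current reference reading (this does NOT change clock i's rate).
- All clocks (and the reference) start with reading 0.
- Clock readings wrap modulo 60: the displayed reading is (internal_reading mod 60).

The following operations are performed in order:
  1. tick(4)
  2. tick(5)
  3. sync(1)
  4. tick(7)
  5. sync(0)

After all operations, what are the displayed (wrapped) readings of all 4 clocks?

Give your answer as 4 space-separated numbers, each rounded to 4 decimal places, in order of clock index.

Answer: 16.0000 14.6000 12.8000 24.0000

Derivation:
After op 1 tick(4): ref=4.0000 raw=[6.0000 3.2000 3.2000 6.0000]
After op 2 tick(5): ref=9.0000 raw=[13.5000 7.2000 7.2000 13.5000]
After op 3 sync(1): ref=9.0000 raw=[13.5000 9.0000 7.2000 13.5000]
After op 4 tick(7): ref=16.0000 raw=[24.0000 14.6000 12.8000 24.0000]
After op 5 sync(0): ref=16.0000 raw=[16.0000 14.6000 12.8000 24.0000]
Wrap final raw readings (mod 60): 16.0000 mod 60 = 16.0000; 14.6000 mod 60 = 14.6000; 12.8000 mod 60 = 12.8000; 24.0000 mod 60 = 24.0000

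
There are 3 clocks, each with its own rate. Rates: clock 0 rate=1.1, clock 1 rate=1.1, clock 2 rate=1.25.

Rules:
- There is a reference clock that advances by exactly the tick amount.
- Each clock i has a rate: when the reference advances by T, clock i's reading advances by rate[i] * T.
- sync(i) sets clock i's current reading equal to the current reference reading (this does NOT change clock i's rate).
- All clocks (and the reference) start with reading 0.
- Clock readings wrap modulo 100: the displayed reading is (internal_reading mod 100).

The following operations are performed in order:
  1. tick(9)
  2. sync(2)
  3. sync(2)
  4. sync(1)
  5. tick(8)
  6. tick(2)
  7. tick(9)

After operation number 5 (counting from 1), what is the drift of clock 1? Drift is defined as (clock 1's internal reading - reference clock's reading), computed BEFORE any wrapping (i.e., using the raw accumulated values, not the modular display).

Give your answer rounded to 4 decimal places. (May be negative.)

After op 1 tick(9): ref=9.0000 raw=[9.9000 9.9000 11.2500]
After op 2 sync(2): ref=9.0000 raw=[9.9000 9.9000 9.0000]
After op 3 sync(2): ref=9.0000 raw=[9.9000 9.9000 9.0000]
After op 4 sync(1): ref=9.0000 raw=[9.9000 9.0000 9.0000]
After op 5 tick(8): ref=17.0000 raw=[18.7000 17.8000 19.0000]
Drift of clock 1 after op 5: 17.8000 - 17.0000 = 0.8000

Answer: 0.8000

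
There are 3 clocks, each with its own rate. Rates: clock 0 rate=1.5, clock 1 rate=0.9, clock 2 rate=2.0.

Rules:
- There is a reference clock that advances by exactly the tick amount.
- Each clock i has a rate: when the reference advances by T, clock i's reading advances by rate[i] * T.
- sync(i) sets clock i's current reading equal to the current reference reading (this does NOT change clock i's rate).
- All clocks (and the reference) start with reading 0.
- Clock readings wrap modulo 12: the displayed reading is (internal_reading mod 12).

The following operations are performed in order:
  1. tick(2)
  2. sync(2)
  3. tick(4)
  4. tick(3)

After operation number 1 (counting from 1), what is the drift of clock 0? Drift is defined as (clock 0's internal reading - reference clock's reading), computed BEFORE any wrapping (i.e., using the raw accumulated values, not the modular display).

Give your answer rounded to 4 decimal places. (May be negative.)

Answer: 1.0000

Derivation:
After op 1 tick(2): ref=2.0000 raw=[3.0000 1.8000 4.0000]
Drift of clock 0 after op 1: 3.0000 - 2.0000 = 1.0000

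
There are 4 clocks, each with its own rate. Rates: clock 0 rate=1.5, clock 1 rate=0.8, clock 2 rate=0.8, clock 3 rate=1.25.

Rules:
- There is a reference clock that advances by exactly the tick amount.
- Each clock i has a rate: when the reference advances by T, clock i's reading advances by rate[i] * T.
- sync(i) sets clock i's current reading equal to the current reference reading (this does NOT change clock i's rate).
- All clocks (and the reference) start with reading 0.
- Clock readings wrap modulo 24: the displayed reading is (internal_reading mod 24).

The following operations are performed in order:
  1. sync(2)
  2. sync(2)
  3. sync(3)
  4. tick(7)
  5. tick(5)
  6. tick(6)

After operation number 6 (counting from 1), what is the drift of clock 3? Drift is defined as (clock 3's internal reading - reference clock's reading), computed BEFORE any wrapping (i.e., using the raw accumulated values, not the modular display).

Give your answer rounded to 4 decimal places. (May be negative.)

Answer: 4.5000

Derivation:
After op 1 sync(2): ref=0.0000 raw=[0.0000 0.0000 0.0000 0.0000]
After op 2 sync(2): ref=0.0000 raw=[0.0000 0.0000 0.0000 0.0000]
After op 3 sync(3): ref=0.0000 raw=[0.0000 0.0000 0.0000 0.0000]
After op 4 tick(7): ref=7.0000 raw=[10.5000 5.6000 5.6000 8.7500]
After op 5 tick(5): ref=12.0000 raw=[18.0000 9.6000 9.6000 15.0000]
After op 6 tick(6): ref=18.0000 raw=[27.0000 14.4000 14.4000 22.5000]
Drift of clock 3 after op 6: 22.5000 - 18.0000 = 4.5000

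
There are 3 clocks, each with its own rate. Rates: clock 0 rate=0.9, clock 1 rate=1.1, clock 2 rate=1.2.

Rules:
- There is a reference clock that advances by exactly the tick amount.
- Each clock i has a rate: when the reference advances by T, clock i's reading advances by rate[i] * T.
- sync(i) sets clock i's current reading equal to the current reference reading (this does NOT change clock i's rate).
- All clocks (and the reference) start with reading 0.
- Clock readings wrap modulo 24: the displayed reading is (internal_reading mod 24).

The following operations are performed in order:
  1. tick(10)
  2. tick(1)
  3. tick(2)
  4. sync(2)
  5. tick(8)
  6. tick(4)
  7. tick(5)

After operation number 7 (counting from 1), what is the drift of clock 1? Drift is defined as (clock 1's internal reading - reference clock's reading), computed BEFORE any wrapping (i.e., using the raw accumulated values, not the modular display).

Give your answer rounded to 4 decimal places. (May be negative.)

After op 1 tick(10): ref=10.0000 raw=[9.0000 11.0000 12.0000]
After op 2 tick(1): ref=11.0000 raw=[9.9000 12.1000 13.2000]
After op 3 tick(2): ref=13.0000 raw=[11.7000 14.3000 15.6000]
After op 4 sync(2): ref=13.0000 raw=[11.7000 14.3000 13.0000]
After op 5 tick(8): ref=21.0000 raw=[18.9000 23.1000 22.6000]
After op 6 tick(4): ref=25.0000 raw=[22.5000 27.5000 27.4000]
After op 7 tick(5): ref=30.0000 raw=[27.0000 33.0000 33.4000]
Drift of clock 1 after op 7: 33.0000 - 30.0000 = 3.0000

Answer: 3.0000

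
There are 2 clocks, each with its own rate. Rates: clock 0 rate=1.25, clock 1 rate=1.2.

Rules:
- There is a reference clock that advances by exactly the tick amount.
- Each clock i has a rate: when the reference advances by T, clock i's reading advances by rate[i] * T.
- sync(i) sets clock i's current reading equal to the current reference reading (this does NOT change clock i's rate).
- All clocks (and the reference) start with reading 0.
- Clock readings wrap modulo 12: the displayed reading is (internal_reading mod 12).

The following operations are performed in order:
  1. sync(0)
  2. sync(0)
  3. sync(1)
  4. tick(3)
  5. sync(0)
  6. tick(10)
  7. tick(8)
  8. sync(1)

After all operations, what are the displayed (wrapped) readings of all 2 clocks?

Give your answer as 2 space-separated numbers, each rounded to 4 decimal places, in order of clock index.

After op 1 sync(0): ref=0.0000 raw=[0.0000 0.0000]
After op 2 sync(0): ref=0.0000 raw=[0.0000 0.0000]
After op 3 sync(1): ref=0.0000 raw=[0.0000 0.0000]
After op 4 tick(3): ref=3.0000 raw=[3.7500 3.6000]
After op 5 sync(0): ref=3.0000 raw=[3.0000 3.6000]
After op 6 tick(10): ref=13.0000 raw=[15.5000 15.6000]
After op 7 tick(8): ref=21.0000 raw=[25.5000 25.2000]
After op 8 sync(1): ref=21.0000 raw=[25.5000 21.0000]
Wrap final raw readings (mod 12): 25.5000 mod 12 = 1.5000; 21.0000 mod 12 = 9.0000

Answer: 1.5000 9.0000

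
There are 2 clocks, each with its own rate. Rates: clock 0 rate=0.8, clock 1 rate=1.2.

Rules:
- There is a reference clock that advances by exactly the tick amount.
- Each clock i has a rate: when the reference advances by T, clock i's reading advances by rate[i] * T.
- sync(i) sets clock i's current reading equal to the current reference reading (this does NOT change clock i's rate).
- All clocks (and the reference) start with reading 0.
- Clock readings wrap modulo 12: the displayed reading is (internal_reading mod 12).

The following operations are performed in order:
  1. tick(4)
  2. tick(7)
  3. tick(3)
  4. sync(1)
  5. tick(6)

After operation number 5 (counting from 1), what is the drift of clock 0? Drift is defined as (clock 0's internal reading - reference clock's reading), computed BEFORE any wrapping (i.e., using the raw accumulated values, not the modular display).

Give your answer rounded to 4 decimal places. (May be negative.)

Answer: -4.0000

Derivation:
After op 1 tick(4): ref=4.0000 raw=[3.2000 4.8000]
After op 2 tick(7): ref=11.0000 raw=[8.8000 13.2000]
After op 3 tick(3): ref=14.0000 raw=[11.2000 16.8000]
After op 4 sync(1): ref=14.0000 raw=[11.2000 14.0000]
After op 5 tick(6): ref=20.0000 raw=[16.0000 21.2000]
Drift of clock 0 after op 5: 16.0000 - 20.0000 = -4.0000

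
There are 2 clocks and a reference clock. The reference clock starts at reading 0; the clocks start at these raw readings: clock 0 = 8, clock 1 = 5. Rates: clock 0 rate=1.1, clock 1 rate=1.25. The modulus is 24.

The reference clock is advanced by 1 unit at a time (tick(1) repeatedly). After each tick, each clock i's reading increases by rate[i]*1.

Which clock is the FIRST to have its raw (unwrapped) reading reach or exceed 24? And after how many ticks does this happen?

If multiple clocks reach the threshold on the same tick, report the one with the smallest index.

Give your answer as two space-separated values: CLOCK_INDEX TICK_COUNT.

clock 0: start=8, rate=1.1, needs 24-8 = 16; ticks = ceil(16/1.1) = ceil(14.5455) = 15; reading at tick 15 = 8 + 1.1*15 = 24.5000
clock 1: start=5, rate=1.25, needs 24-5 = 19; ticks = ceil(19/1.25) = ceil(15.2000) = 16; reading at tick 16 = 5 + 1.25*16 = 25.0000
Minimum tick count = 15; winners = [0]; smallest index = 0

Answer: 0 15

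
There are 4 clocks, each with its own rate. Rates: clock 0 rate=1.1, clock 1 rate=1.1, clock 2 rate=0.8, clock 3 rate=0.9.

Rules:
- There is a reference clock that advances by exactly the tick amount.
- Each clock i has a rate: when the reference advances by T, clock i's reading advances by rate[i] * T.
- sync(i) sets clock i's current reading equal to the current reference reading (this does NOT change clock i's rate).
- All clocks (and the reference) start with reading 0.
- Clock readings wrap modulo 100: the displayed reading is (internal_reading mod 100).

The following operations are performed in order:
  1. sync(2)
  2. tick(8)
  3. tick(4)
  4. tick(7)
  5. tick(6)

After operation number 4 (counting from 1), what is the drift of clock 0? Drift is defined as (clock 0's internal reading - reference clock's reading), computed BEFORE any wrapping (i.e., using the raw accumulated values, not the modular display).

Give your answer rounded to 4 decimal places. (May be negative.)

After op 1 sync(2): ref=0.0000 raw=[0.0000 0.0000 0.0000 0.0000]
After op 2 tick(8): ref=8.0000 raw=[8.8000 8.8000 6.4000 7.2000]
After op 3 tick(4): ref=12.0000 raw=[13.2000 13.2000 9.6000 10.8000]
After op 4 tick(7): ref=19.0000 raw=[20.9000 20.9000 15.2000 17.1000]
Drift of clock 0 after op 4: 20.9000 - 19.0000 = 1.9000

Answer: 1.9000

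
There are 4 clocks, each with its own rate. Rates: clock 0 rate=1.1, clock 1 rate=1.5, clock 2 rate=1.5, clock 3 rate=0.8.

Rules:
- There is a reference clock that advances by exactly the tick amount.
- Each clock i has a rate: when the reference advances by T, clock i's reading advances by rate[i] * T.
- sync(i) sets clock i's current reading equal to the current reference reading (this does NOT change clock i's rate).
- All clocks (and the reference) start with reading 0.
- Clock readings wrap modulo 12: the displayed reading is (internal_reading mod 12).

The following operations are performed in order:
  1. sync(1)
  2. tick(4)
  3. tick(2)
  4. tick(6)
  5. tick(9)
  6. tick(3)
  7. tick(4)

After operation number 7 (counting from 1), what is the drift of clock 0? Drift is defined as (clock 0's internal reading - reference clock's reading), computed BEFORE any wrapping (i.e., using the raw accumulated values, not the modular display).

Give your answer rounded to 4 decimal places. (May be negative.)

Answer: 2.8000

Derivation:
After op 1 sync(1): ref=0.0000 raw=[0.0000 0.0000 0.0000 0.0000]
After op 2 tick(4): ref=4.0000 raw=[4.4000 6.0000 6.0000 3.2000]
After op 3 tick(2): ref=6.0000 raw=[6.6000 9.0000 9.0000 4.8000]
After op 4 tick(6): ref=12.0000 raw=[13.2000 18.0000 18.0000 9.6000]
After op 5 tick(9): ref=21.0000 raw=[23.1000 31.5000 31.5000 16.8000]
After op 6 tick(3): ref=24.0000 raw=[26.4000 36.0000 36.0000 19.2000]
After op 7 tick(4): ref=28.0000 raw=[30.8000 42.0000 42.0000 22.4000]
Drift of clock 0 after op 7: 30.8000 - 28.0000 = 2.8000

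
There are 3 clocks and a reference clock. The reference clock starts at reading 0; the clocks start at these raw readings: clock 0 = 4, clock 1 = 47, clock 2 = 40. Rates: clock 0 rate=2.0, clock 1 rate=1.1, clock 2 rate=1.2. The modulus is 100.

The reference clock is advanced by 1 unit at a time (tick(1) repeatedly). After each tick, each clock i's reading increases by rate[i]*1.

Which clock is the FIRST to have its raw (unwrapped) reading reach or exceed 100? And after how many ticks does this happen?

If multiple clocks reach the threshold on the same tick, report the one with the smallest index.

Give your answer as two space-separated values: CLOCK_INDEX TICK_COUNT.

clock 0: start=4, rate=2.0, needs 100-4 = 96; ticks = ceil(96/2.0) = ceil(48.0000) = 48; reading at tick 48 = 4 + 2.0*48 = 100.0000
clock 1: start=47, rate=1.1, needs 100-47 = 53; ticks = ceil(53/1.1) = ceil(48.1818) = 49; reading at tick 49 = 47 + 1.1*49 = 100.9000
clock 2: start=40, rate=1.2, needs 100-40 = 60; ticks = ceil(60/1.2) = ceil(50.0000) = 50; reading at tick 50 = 40 + 1.2*50 = 100.0000
Minimum tick count = 48; winners = [0]; smallest index = 0

Answer: 0 48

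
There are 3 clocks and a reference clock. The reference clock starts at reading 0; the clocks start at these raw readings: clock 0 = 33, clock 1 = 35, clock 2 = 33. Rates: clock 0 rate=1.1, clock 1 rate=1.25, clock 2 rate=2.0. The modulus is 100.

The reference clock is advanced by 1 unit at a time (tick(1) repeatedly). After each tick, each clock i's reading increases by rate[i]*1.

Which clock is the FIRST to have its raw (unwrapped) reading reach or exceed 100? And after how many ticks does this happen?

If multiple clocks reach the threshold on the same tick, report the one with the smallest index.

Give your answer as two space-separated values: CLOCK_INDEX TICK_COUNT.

Answer: 2 34

Derivation:
clock 0: start=33, rate=1.1, needs 100-33 = 67; ticks = ceil(67/1.1) = ceil(60.9091) = 61; reading at tick 61 = 33 + 1.1*61 = 100.1000
clock 1: start=35, rate=1.25, needs 100-35 = 65; ticks = ceil(65/1.25) = ceil(52.0000) = 52; reading at tick 52 = 35 + 1.25*52 = 100.0000
clock 2: start=33, rate=2.0, needs 100-33 = 67; ticks = ceil(67/2.0) = ceil(33.5000) = 34; reading at tick 34 = 33 + 2.0*34 = 101.0000
Minimum tick count = 34; winners = [2]; smallest index = 2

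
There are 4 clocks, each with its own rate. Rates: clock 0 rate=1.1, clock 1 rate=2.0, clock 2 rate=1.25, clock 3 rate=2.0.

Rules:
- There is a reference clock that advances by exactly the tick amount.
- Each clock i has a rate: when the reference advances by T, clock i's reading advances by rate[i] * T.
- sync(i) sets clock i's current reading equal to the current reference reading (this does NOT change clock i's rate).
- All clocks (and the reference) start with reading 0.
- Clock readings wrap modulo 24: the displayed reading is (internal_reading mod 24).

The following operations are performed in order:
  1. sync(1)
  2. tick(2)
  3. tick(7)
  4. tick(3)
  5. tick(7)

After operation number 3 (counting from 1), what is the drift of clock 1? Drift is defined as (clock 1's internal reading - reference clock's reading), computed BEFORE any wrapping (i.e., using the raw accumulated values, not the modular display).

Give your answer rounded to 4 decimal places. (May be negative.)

After op 1 sync(1): ref=0.0000 raw=[0.0000 0.0000 0.0000 0.0000]
After op 2 tick(2): ref=2.0000 raw=[2.2000 4.0000 2.5000 4.0000]
After op 3 tick(7): ref=9.0000 raw=[9.9000 18.0000 11.2500 18.0000]
Drift of clock 1 after op 3: 18.0000 - 9.0000 = 9.0000

Answer: 9.0000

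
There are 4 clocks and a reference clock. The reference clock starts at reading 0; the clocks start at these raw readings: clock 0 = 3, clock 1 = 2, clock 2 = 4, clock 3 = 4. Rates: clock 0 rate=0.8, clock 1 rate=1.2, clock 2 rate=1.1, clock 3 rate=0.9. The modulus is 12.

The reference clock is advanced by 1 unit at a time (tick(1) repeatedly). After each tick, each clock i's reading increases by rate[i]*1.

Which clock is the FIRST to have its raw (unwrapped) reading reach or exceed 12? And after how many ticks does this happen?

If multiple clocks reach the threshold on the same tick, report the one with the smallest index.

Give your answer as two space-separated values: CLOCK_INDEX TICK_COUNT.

clock 0: start=3, rate=0.8, needs 12-3 = 9; ticks = ceil(9/0.8) = ceil(11.2500) = 12; reading at tick 12 = 3 + 0.8*12 = 12.6000
clock 1: start=2, rate=1.2, needs 12-2 = 10; ticks = ceil(10/1.2) = ceil(8.3333) = 9; reading at tick 9 = 2 + 1.2*9 = 12.8000
clock 2: start=4, rate=1.1, needs 12-4 = 8; ticks = ceil(8/1.1) = ceil(7.2727) = 8; reading at tick 8 = 4 + 1.1*8 = 12.8000
clock 3: start=4, rate=0.9, needs 12-4 = 8; ticks = ceil(8/0.9) = ceil(8.8889) = 9; reading at tick 9 = 4 + 0.9*9 = 12.1000
Minimum tick count = 8; winners = [2]; smallest index = 2

Answer: 2 8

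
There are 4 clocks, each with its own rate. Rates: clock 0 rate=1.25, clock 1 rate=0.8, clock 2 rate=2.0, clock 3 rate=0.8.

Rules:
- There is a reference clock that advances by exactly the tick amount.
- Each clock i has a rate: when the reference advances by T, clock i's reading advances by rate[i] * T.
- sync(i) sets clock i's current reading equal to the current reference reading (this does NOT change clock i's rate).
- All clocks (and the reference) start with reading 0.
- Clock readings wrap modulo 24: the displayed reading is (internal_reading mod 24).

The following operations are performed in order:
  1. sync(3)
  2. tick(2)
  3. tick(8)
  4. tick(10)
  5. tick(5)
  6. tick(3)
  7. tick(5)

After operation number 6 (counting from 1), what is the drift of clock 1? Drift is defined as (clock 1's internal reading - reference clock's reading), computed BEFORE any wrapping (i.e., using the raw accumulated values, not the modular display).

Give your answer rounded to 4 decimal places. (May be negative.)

Answer: -5.6000

Derivation:
After op 1 sync(3): ref=0.0000 raw=[0.0000 0.0000 0.0000 0.0000]
After op 2 tick(2): ref=2.0000 raw=[2.5000 1.6000 4.0000 1.6000]
After op 3 tick(8): ref=10.0000 raw=[12.5000 8.0000 20.0000 8.0000]
After op 4 tick(10): ref=20.0000 raw=[25.0000 16.0000 40.0000 16.0000]
After op 5 tick(5): ref=25.0000 raw=[31.2500 20.0000 50.0000 20.0000]
After op 6 tick(3): ref=28.0000 raw=[35.0000 22.4000 56.0000 22.4000]
Drift of clock 1 after op 6: 22.4000 - 28.0000 = -5.6000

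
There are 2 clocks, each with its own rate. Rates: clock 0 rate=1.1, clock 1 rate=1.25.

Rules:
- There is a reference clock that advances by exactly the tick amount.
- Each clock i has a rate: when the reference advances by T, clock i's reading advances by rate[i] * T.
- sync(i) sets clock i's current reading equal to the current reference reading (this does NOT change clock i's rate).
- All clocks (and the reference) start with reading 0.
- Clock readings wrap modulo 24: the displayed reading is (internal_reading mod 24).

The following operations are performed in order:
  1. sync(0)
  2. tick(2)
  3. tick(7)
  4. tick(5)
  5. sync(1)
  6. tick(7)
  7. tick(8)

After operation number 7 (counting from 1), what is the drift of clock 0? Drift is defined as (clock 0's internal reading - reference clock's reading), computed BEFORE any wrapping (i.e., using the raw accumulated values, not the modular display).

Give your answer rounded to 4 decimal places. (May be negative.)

After op 1 sync(0): ref=0.0000 raw=[0.0000 0.0000]
After op 2 tick(2): ref=2.0000 raw=[2.2000 2.5000]
After op 3 tick(7): ref=9.0000 raw=[9.9000 11.2500]
After op 4 tick(5): ref=14.0000 raw=[15.4000 17.5000]
After op 5 sync(1): ref=14.0000 raw=[15.4000 14.0000]
After op 6 tick(7): ref=21.0000 raw=[23.1000 22.7500]
After op 7 tick(8): ref=29.0000 raw=[31.9000 32.7500]
Drift of clock 0 after op 7: 31.9000 - 29.0000 = 2.9000

Answer: 2.9000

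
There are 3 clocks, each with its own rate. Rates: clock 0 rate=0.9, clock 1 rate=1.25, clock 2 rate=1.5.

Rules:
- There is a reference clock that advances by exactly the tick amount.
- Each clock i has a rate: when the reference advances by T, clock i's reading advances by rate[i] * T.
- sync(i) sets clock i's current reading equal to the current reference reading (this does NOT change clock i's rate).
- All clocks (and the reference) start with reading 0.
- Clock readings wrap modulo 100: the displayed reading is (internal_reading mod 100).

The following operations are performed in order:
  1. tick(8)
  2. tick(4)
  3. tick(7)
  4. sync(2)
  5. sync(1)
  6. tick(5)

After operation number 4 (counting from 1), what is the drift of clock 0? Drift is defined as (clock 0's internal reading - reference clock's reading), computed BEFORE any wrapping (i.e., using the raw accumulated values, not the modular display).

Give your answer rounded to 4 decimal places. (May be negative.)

Answer: -1.9000

Derivation:
After op 1 tick(8): ref=8.0000 raw=[7.2000 10.0000 12.0000]
After op 2 tick(4): ref=12.0000 raw=[10.8000 15.0000 18.0000]
After op 3 tick(7): ref=19.0000 raw=[17.1000 23.7500 28.5000]
After op 4 sync(2): ref=19.0000 raw=[17.1000 23.7500 19.0000]
Drift of clock 0 after op 4: 17.1000 - 19.0000 = -1.9000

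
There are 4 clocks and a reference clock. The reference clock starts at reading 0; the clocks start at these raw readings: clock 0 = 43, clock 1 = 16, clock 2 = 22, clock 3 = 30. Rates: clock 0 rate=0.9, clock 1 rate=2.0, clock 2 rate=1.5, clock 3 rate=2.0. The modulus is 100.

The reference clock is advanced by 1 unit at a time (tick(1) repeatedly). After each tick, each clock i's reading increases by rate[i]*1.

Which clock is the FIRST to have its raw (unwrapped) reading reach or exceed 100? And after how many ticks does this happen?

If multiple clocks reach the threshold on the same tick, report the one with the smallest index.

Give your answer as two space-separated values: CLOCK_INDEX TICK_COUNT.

Answer: 3 35

Derivation:
clock 0: start=43, rate=0.9, needs 100-43 = 57; ticks = ceil(57/0.9) = ceil(63.3333) = 64; reading at tick 64 = 43 + 0.9*64 = 100.6000
clock 1: start=16, rate=2.0, needs 100-16 = 84; ticks = ceil(84/2.0) = ceil(42.0000) = 42; reading at tick 42 = 16 + 2.0*42 = 100.0000
clock 2: start=22, rate=1.5, needs 100-22 = 78; ticks = ceil(78/1.5) = ceil(52.0000) = 52; reading at tick 52 = 22 + 1.5*52 = 100.0000
clock 3: start=30, rate=2.0, needs 100-30 = 70; ticks = ceil(70/2.0) = ceil(35.0000) = 35; reading at tick 35 = 30 + 2.0*35 = 100.0000
Minimum tick count = 35; winners = [3]; smallest index = 3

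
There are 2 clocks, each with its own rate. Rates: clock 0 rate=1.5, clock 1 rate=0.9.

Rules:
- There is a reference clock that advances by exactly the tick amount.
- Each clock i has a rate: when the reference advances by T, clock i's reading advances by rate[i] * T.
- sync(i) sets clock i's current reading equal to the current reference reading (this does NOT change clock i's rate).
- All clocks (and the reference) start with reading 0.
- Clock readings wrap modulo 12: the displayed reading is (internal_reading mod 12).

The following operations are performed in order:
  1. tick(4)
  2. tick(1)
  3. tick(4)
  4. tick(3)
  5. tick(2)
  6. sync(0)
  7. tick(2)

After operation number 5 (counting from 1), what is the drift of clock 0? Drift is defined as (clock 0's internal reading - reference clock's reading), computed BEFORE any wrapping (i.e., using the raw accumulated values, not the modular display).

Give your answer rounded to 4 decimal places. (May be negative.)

Answer: 7.0000

Derivation:
After op 1 tick(4): ref=4.0000 raw=[6.0000 3.6000]
After op 2 tick(1): ref=5.0000 raw=[7.5000 4.5000]
After op 3 tick(4): ref=9.0000 raw=[13.5000 8.1000]
After op 4 tick(3): ref=12.0000 raw=[18.0000 10.8000]
After op 5 tick(2): ref=14.0000 raw=[21.0000 12.6000]
Drift of clock 0 after op 5: 21.0000 - 14.0000 = 7.0000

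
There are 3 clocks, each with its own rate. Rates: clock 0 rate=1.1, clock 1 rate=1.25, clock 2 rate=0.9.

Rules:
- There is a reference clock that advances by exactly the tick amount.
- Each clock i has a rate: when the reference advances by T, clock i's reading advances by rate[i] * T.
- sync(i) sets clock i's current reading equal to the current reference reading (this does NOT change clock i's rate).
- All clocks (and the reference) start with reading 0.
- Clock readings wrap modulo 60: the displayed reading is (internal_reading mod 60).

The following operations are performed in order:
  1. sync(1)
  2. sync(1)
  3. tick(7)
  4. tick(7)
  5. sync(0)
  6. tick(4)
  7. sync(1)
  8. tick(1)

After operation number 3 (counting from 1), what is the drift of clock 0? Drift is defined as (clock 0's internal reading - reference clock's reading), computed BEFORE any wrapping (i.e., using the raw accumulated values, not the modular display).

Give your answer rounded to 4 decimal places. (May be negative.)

Answer: 0.7000

Derivation:
After op 1 sync(1): ref=0.0000 raw=[0.0000 0.0000 0.0000]
After op 2 sync(1): ref=0.0000 raw=[0.0000 0.0000 0.0000]
After op 3 tick(7): ref=7.0000 raw=[7.7000 8.7500 6.3000]
Drift of clock 0 after op 3: 7.7000 - 7.0000 = 0.7000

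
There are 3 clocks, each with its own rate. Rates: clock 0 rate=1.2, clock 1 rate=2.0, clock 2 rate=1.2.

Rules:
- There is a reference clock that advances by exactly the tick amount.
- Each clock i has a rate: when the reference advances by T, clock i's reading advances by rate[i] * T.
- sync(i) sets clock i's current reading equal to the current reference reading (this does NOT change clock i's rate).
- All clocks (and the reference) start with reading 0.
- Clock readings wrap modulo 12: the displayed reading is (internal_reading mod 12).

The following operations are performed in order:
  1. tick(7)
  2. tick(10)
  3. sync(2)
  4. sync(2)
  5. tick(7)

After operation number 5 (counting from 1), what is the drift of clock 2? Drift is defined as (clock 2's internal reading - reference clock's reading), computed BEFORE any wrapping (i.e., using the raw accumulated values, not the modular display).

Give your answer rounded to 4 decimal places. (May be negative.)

After op 1 tick(7): ref=7.0000 raw=[8.4000 14.0000 8.4000]
After op 2 tick(10): ref=17.0000 raw=[20.4000 34.0000 20.4000]
After op 3 sync(2): ref=17.0000 raw=[20.4000 34.0000 17.0000]
After op 4 sync(2): ref=17.0000 raw=[20.4000 34.0000 17.0000]
After op 5 tick(7): ref=24.0000 raw=[28.8000 48.0000 25.4000]
Drift of clock 2 after op 5: 25.4000 - 24.0000 = 1.4000

Answer: 1.4000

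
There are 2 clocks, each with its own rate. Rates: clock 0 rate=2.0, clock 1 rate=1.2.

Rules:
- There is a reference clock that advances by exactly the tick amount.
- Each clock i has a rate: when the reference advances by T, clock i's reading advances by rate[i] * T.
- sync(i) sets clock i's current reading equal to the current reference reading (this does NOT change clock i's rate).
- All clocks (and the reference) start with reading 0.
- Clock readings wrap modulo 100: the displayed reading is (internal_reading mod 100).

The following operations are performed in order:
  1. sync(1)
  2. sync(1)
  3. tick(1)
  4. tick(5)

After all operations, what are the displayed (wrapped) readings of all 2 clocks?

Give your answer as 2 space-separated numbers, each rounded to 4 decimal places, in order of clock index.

Answer: 12.0000 7.2000

Derivation:
After op 1 sync(1): ref=0.0000 raw=[0.0000 0.0000]
After op 2 sync(1): ref=0.0000 raw=[0.0000 0.0000]
After op 3 tick(1): ref=1.0000 raw=[2.0000 1.2000]
After op 4 tick(5): ref=6.0000 raw=[12.0000 7.2000]
Wrap final raw readings (mod 100): 12.0000 mod 100 = 12.0000; 7.2000 mod 100 = 7.2000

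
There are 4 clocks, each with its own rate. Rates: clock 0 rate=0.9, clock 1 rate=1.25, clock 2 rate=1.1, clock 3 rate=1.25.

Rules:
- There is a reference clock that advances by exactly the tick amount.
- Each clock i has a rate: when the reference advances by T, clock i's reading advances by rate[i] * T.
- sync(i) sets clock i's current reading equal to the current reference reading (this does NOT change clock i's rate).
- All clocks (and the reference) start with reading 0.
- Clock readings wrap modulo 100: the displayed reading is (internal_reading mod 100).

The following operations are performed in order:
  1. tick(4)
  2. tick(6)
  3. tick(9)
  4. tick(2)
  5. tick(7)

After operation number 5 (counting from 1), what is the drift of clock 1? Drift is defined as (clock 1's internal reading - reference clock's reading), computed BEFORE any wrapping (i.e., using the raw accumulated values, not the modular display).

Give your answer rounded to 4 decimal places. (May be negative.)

After op 1 tick(4): ref=4.0000 raw=[3.6000 5.0000 4.4000 5.0000]
After op 2 tick(6): ref=10.0000 raw=[9.0000 12.5000 11.0000 12.5000]
After op 3 tick(9): ref=19.0000 raw=[17.1000 23.7500 20.9000 23.7500]
After op 4 tick(2): ref=21.0000 raw=[18.9000 26.2500 23.1000 26.2500]
After op 5 tick(7): ref=28.0000 raw=[25.2000 35.0000 30.8000 35.0000]
Drift of clock 1 after op 5: 35.0000 - 28.0000 = 7.0000

Answer: 7.0000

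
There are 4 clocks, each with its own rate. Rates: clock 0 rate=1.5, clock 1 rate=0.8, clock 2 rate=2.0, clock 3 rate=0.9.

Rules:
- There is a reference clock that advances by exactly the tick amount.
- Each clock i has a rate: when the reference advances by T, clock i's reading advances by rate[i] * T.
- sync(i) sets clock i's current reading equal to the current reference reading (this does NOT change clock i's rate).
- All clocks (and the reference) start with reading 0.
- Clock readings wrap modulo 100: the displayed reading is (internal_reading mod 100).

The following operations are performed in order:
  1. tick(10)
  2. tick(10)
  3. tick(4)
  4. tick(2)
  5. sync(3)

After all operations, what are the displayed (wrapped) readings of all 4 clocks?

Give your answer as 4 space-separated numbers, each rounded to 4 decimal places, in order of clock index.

Answer: 39.0000 20.8000 52.0000 26.0000

Derivation:
After op 1 tick(10): ref=10.0000 raw=[15.0000 8.0000 20.0000 9.0000]
After op 2 tick(10): ref=20.0000 raw=[30.0000 16.0000 40.0000 18.0000]
After op 3 tick(4): ref=24.0000 raw=[36.0000 19.2000 48.0000 21.6000]
After op 4 tick(2): ref=26.0000 raw=[39.0000 20.8000 52.0000 23.4000]
After op 5 sync(3): ref=26.0000 raw=[39.0000 20.8000 52.0000 26.0000]
Wrap final raw readings (mod 100): 39.0000 mod 100 = 39.0000; 20.8000 mod 100 = 20.8000; 52.0000 mod 100 = 52.0000; 26.0000 mod 100 = 26.0000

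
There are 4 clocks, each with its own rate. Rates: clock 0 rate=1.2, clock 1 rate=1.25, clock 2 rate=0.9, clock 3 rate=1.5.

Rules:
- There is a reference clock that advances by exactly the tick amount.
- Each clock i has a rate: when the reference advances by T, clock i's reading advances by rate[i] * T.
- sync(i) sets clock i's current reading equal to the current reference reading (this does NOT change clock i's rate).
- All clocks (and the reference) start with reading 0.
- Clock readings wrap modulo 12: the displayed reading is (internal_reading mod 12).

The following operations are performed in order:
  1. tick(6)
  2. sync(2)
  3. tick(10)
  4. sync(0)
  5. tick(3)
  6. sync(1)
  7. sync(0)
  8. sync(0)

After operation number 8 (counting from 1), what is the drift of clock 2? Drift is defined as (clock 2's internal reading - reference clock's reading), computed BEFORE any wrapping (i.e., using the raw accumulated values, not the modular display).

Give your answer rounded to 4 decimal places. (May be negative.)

Answer: -1.3000

Derivation:
After op 1 tick(6): ref=6.0000 raw=[7.2000 7.5000 5.4000 9.0000]
After op 2 sync(2): ref=6.0000 raw=[7.2000 7.5000 6.0000 9.0000]
After op 3 tick(10): ref=16.0000 raw=[19.2000 20.0000 15.0000 24.0000]
After op 4 sync(0): ref=16.0000 raw=[16.0000 20.0000 15.0000 24.0000]
After op 5 tick(3): ref=19.0000 raw=[19.6000 23.7500 17.7000 28.5000]
After op 6 sync(1): ref=19.0000 raw=[19.6000 19.0000 17.7000 28.5000]
After op 7 sync(0): ref=19.0000 raw=[19.0000 19.0000 17.7000 28.5000]
After op 8 sync(0): ref=19.0000 raw=[19.0000 19.0000 17.7000 28.5000]
Drift of clock 2 after op 8: 17.7000 - 19.0000 = -1.3000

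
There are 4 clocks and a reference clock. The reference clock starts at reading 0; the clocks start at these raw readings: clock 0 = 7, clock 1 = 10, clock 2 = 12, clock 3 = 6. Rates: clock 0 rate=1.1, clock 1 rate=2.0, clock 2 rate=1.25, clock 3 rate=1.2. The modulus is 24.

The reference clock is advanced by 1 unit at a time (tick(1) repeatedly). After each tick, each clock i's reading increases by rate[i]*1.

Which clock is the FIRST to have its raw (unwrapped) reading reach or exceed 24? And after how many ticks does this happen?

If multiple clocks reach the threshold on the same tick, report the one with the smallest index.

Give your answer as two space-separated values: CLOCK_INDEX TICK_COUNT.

Answer: 1 7

Derivation:
clock 0: start=7, rate=1.1, needs 24-7 = 17; ticks = ceil(17/1.1) = ceil(15.4545) = 16; reading at tick 16 = 7 + 1.1*16 = 24.6000
clock 1: start=10, rate=2.0, needs 24-10 = 14; ticks = ceil(14/2.0) = ceil(7.0000) = 7; reading at tick 7 = 10 + 2.0*7 = 24.0000
clock 2: start=12, rate=1.25, needs 24-12 = 12; ticks = ceil(12/1.25) = ceil(9.6000) = 10; reading at tick 10 = 12 + 1.25*10 = 24.5000
clock 3: start=6, rate=1.2, needs 24-6 = 18; ticks = ceil(18/1.2) = ceil(15.0000) = 15; reading at tick 15 = 6 + 1.2*15 = 24.0000
Minimum tick count = 7; winners = [1]; smallest index = 1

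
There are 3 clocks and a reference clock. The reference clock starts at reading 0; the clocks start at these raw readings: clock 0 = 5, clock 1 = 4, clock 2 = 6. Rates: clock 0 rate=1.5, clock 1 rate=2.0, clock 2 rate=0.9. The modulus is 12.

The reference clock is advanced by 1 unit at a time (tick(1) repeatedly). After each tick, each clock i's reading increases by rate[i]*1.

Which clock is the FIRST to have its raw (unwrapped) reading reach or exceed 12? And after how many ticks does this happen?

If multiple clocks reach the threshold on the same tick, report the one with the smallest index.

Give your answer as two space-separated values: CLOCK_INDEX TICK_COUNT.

clock 0: start=5, rate=1.5, needs 12-5 = 7; ticks = ceil(7/1.5) = ceil(4.6667) = 5; reading at tick 5 = 5 + 1.5*5 = 12.5000
clock 1: start=4, rate=2.0, needs 12-4 = 8; ticks = ceil(8/2.0) = ceil(4.0000) = 4; reading at tick 4 = 4 + 2.0*4 = 12.0000
clock 2: start=6, rate=0.9, needs 12-6 = 6; ticks = ceil(6/0.9) = ceil(6.6667) = 7; reading at tick 7 = 6 + 0.9*7 = 12.3000
Minimum tick count = 4; winners = [1]; smallest index = 1

Answer: 1 4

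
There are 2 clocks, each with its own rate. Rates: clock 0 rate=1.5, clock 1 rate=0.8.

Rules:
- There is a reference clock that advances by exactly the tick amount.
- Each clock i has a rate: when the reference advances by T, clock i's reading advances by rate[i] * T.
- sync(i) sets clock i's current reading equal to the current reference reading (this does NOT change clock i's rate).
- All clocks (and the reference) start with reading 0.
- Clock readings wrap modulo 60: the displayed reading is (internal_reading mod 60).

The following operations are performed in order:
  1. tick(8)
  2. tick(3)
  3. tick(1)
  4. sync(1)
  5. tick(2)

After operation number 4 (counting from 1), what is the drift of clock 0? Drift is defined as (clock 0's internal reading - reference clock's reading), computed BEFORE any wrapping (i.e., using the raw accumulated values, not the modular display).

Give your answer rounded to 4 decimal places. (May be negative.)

Answer: 6.0000

Derivation:
After op 1 tick(8): ref=8.0000 raw=[12.0000 6.4000]
After op 2 tick(3): ref=11.0000 raw=[16.5000 8.8000]
After op 3 tick(1): ref=12.0000 raw=[18.0000 9.6000]
After op 4 sync(1): ref=12.0000 raw=[18.0000 12.0000]
Drift of clock 0 after op 4: 18.0000 - 12.0000 = 6.0000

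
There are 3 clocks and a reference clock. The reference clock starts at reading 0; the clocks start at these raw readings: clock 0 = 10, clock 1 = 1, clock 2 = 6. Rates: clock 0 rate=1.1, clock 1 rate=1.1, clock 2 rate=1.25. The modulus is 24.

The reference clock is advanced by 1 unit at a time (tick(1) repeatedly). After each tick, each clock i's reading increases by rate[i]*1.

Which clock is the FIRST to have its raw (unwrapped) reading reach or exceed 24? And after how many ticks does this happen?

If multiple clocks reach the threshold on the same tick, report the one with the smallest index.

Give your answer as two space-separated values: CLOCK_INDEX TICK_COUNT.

clock 0: start=10, rate=1.1, needs 24-10 = 14; ticks = ceil(14/1.1) = ceil(12.7273) = 13; reading at tick 13 = 10 + 1.1*13 = 24.3000
clock 1: start=1, rate=1.1, needs 24-1 = 23; ticks = ceil(23/1.1) = ceil(20.9091) = 21; reading at tick 21 = 1 + 1.1*21 = 24.1000
clock 2: start=6, rate=1.25, needs 24-6 = 18; ticks = ceil(18/1.25) = ceil(14.4000) = 15; reading at tick 15 = 6 + 1.25*15 = 24.7500
Minimum tick count = 13; winners = [0]; smallest index = 0

Answer: 0 13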